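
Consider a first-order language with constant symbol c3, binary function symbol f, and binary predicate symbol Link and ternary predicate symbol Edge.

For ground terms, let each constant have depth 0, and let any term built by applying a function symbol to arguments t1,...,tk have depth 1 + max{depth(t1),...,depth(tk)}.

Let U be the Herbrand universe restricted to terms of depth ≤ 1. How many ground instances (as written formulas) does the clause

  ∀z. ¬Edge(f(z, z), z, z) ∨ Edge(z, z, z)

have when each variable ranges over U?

Ground terms of depth ≤ 1:
  Count level by level. With function symbols f/2, the terms of depth ≤ k are the 1 constant together with each function applied to depth-≤(k−1) tuples, so N_k = 1 + N_{k-1}^2.
  N_0 = 1
  N_1 = 1 + 1^2 = 2
So there are 2 ground terms available for substitution.
The body mentions the single quantified variable z; since ground terms form a free algebra, no two substitutions collapse to the same formula.
Number of ground instances = 2.

2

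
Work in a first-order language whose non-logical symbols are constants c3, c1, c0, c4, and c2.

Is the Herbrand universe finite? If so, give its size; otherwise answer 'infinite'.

There are no function symbols, so every ground term is one of the 5 constants.
The Herbrand universe is {c3, c1, c0, c4, c2}, which is finite with 5 elements.

5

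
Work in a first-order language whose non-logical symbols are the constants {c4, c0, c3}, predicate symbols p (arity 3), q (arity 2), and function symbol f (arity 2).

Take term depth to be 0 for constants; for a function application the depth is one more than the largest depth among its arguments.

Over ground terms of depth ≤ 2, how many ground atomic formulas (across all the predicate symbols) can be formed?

First count ground terms of depth ≤ 2.
Write N_k for the number of ground terms of depth ≤ k. A term of depth ≤ k is either a constant or a function symbol applied to arguments of depth ≤ k−1, so N_k = 3 + N_{k-1}^2.
N_0 = 3
N_1 = 3 + 3^2 = 12
N_2 = 3 + 12^2 = 147
So |H| = 147.
Ground atoms are formed by filling each argument slot of a predicate with a term from H, so an r-ary predicate gives |H|^r atoms:
  p: 147^3 = 3176523;  q: 147^2 = 21609
Total ground atoms: 3176523 + 21609 = 3198132.

3198132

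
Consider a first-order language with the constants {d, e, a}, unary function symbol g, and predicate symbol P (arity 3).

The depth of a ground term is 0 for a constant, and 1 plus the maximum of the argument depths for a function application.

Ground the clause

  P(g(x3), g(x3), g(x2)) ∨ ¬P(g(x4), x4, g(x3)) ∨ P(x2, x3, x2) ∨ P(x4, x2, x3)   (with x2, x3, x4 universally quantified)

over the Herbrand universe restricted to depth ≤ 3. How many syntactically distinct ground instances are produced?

Ground terms of depth ≤ 3:
  Count level by level. With function symbols g/1, the terms of depth ≤ k are the 3 constants together with each function applied to depth-≤(k−1) tuples, so N_k = 3 + N_{k-1}.
  N_0 = 3
  N_1 = 3 + 3 = 6
  N_2 = 3 + 6 = 9
  N_3 = 3 + 9 = 12
  Explicitly: d, e, a, g(d), g(e), g(a), g(g(d)), g(g(e)), g(g(a)), g(g(g(d))), g(g(g(e))), g(g(g(a))).
So there are 12 ground terms available for substitution.
The body mentions every one of the 3 quantified variables; since ground terms form a free algebra, no two substitutions collapse to the same formula.
Number of ground instances = 12^3 = 1728.

1728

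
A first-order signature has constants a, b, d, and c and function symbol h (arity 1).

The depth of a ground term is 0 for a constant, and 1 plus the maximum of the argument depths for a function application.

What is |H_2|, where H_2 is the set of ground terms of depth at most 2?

Let N_k count ground terms of depth at most k. Each non-constant term of depth ≤ k is some function symbol applied to depth-≤(k−1) arguments, giving N_k = 4 + N_{k-1}.
N_0 = 4
N_1 = 4 + 4 = 8
N_2 = 4 + 8 = 12
Explicitly: a, b, d, c, h(a), h(b), h(d), h(c), h(h(a)), h(h(b)), h(h(d)), h(h(c)).

12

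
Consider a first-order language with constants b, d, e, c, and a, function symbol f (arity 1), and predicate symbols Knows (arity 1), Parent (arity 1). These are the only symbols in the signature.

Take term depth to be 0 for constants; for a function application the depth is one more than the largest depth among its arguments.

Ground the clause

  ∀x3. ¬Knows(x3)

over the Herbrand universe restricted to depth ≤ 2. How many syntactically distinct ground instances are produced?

15

Ground terms of depth ≤ 2:
  Let N_k = |{terms of depth ≤ k}|. Then N_0 = 5 and N_k = 5 + N_{k-1} for k ≥ 1 (one summand per function symbol, arity giving the exponent).
  N_0 = 5
  N_1 = 5 + 5 = 10
  N_2 = 5 + 10 = 15
So there are 15 ground terms available for substitution.
The clause has 1 distinct variable (x3), which appears in the body. In the free term algebra distinct substitutions yield syntactically distinct ground instances.
Number of ground instances = 15.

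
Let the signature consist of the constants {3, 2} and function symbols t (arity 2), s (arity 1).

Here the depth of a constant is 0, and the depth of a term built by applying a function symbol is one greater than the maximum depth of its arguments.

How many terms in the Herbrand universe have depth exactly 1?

Let N_k count ground terms of depth at most k. Each non-constant term of depth ≤ k is some function symbol applied to depth-≤(k−1) arguments, giving N_k = 2 + N_{k-1}^2 + N_{k-1}.
N_0 = 2
N_1 = 2 + 2^2 + 2 = 8
Terms of depth exactly 1: N_1 − N_0 = 8 − 2 = 6.

6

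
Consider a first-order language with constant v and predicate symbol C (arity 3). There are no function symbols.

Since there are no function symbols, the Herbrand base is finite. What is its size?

1

With no function symbols, the Herbrand universe is just the 1 constant.
Ground atoms per predicate: C: 1^3 = 1.
Herbrand base size = 1 = 1.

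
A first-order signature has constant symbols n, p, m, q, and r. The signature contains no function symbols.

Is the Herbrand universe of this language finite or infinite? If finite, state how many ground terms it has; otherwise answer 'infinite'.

There are no function symbols, so every ground term is one of the 5 constants.
The Herbrand universe is {n, p, m, q, r}, which is finite with 5 elements.

5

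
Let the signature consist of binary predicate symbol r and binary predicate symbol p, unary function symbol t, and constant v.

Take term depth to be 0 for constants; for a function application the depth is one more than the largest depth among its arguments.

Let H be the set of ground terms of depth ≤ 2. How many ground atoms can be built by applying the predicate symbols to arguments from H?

First count ground terms of depth ≤ 2.
Write N_k for the number of ground terms of depth ≤ k. A term of depth ≤ k is either a constant or a function symbol applied to arguments of depth ≤ k−1, so N_k = 1 + N_{k-1}.
N_0 = 1
N_1 = 1 + 1 = 2
N_2 = 1 + 2 = 3
Explicitly: v, t(v), t(t(v)).
So |H| = 3.
Ground atoms are formed by filling each argument slot of a predicate with a term from H, so an r-ary predicate gives |H|^r atoms:
  r: 3^2 = 9;  p: 3^2 = 9
Total ground atoms: 9 + 9 = 18.

18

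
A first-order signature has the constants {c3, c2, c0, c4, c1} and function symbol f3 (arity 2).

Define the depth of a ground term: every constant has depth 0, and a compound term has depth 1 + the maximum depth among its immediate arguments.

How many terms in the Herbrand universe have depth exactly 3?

Count level by level. With function symbols f3/2, the terms of depth ≤ k are the 5 constants together with each function applied to depth-≤(k−1) tuples, so N_k = 5 + N_{k-1}^2.
N_0 = 5
N_1 = 5 + 5^2 = 30
N_2 = 5 + 30^2 = 905
N_3 = 5 + 905^2 = 819030
Terms of depth exactly 3: N_3 − N_2 = 819030 − 905 = 818125.

818125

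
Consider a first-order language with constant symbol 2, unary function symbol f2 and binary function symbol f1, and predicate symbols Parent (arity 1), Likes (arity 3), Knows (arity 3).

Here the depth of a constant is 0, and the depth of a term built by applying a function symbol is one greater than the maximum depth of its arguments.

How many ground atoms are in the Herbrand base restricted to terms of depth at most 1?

57

First count ground terms of depth ≤ 1.
If N_k denotes the number of depth-≤k ground terms, the 1 constant gives N_0 = 1, and each function symbol of arity r contributes N_{k-1}^r new terms at level k: N_k = 1 + N_{k-1} + N_{k-1}^2.
N_0 = 1
N_1 = 1 + 1 + 1^2 = 3
Explicitly: 2, f2(2), f1(2, 2).
So |H| = 3.
A ground atom is a predicate applied to a tuple of terms from H, so the count is the sum over predicates of |H|^arity:
  Parent: 3;  Likes: 3^3 = 27;  Knows: 3^3 = 27
Total ground atoms: 3 + 27 + 27 = 57.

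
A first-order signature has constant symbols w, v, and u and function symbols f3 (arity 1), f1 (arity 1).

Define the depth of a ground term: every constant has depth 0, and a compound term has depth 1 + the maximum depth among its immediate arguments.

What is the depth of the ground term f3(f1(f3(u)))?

3

depth(f3(u)) = 1 + depth(u) = 1 + 0 = 1
depth(f1(f3(u))) = 1 + depth(f3(u)) = 1 + 1 = 2
depth(f3(f1(f3(u)))) = 1 + depth(f1(f3(u))) = 1 + 2 = 3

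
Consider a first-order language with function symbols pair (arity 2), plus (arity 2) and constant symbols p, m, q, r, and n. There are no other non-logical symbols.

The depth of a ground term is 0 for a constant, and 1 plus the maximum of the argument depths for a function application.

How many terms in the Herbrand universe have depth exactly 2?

Write N_k for the number of ground terms of depth ≤ k. A term of depth ≤ k is either a constant or a function symbol applied to arguments of depth ≤ k−1, so N_k = 5 + N_{k-1}^2 + N_{k-1}^2.
N_0 = 5
N_1 = 5 + 5^2 + 5^2 = 55
N_2 = 5 + 55^2 + 55^2 = 6055
Terms of depth exactly 2: N_2 − N_1 = 6055 − 55 = 6000.

6000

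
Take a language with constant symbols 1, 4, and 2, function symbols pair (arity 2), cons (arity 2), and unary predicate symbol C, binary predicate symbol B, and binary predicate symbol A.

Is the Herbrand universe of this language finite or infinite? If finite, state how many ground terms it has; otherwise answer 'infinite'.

infinite

The signature has at least one function symbol (pair, arity 2) and at least one constant (1).
Iterating pair gives infinitely many distinct ground terms: 1, pair(1, 1), pair(pair(1, 1), pair(1, 1)), ...
So the Herbrand universe is infinite.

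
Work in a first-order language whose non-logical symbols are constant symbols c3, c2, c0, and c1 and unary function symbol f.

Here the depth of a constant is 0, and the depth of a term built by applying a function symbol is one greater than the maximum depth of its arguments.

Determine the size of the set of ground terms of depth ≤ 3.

16

Write N_k for the number of ground terms of depth ≤ k. A term of depth ≤ k is either a constant or a function symbol applied to arguments of depth ≤ k−1, so N_k = 4 + N_{k-1}.
N_0 = 4
N_1 = 4 + 4 = 8
N_2 = 4 + 8 = 12
N_3 = 4 + 12 = 16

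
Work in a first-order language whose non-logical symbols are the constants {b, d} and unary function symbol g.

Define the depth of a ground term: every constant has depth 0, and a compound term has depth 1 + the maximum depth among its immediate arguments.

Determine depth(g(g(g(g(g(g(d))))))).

6

depth(g(d)) = 1 + depth(d) = 1 + 0 = 1
depth(g(g(d))) = 1 + depth(g(d)) = 1 + 1 = 2
depth(g(g(g(d)))) = 1 + depth(g(g(d))) = 1 + 2 = 3
depth(g(g(g(g(d))))) = 1 + depth(g(g(g(d)))) = 1 + 3 = 4
depth(g(g(g(g(g(d)))))) = 1 + depth(g(g(g(g(d))))) = 1 + 4 = 5
depth(g(g(g(g(g(g(d))))))) = 1 + depth(g(g(g(g(g(d)))))) = 1 + 5 = 6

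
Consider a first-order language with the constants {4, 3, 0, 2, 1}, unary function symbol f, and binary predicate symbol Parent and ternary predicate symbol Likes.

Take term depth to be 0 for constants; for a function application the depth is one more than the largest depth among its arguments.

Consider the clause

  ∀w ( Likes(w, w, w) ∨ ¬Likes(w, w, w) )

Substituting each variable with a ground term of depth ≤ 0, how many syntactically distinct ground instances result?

Ground terms of depth ≤ 0:
  Let N_k count ground terms of depth at most k. Each non-constant term of depth ≤ k is some function symbol applied to depth-≤(k−1) arguments, giving N_k = 5 + N_{k-1}.
  N_0 = 5
  Explicitly: 4, 3, 0, 2, 1.
So there are 5 ground terms available for substitution.
The clause has 1 distinct variable (w), which appears in the body. In the free term algebra distinct substitutions yield syntactically distinct ground instances.
Number of ground instances = 5.

5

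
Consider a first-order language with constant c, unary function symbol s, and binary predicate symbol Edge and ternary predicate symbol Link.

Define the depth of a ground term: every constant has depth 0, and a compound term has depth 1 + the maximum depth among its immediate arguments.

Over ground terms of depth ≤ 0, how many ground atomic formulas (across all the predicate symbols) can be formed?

2

First count ground terms of depth ≤ 0.
If N_k denotes the number of depth-≤k ground terms, the 1 constant gives N_0 = 1, and each function symbol of arity r contributes N_{k-1}^r new terms at level k: N_k = 1 + N_{k-1}.
N_0 = 1
Explicitly: c.
So |H| = 1.
Each predicate of arity r yields |H|^r ground atoms (one per choice of an r-tuple from H):
  Edge: 1^2 = 1;  Link: 1^3 = 1
Total ground atoms: 1 + 1 = 2.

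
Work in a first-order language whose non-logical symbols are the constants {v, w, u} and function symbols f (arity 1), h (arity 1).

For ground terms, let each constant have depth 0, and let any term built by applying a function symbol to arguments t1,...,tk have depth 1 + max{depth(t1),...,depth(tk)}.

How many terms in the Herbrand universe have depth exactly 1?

6

Count level by level. With function symbols f/1, h/1, the terms of depth ≤ k are the 3 constants together with each function applied to depth-≤(k−1) tuples, so N_k = 3 + N_{k-1} + N_{k-1}.
N_0 = 3
N_1 = 3 + 3 + 3 = 9
Terms of depth exactly 1: N_1 − N_0 = 9 − 3 = 6.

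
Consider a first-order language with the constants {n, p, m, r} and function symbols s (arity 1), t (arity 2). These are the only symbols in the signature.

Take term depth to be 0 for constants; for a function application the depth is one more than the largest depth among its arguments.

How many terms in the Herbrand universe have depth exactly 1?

If N_k denotes the number of depth-≤k ground terms, the 4 constants give N_0 = 4, and each function symbol of arity r contributes N_{k-1}^r new terms at level k: N_k = 4 + N_{k-1} + N_{k-1}^2.
N_0 = 4
N_1 = 4 + 4 + 4^2 = 24
Terms of depth exactly 1: N_1 − N_0 = 24 − 4 = 20.

20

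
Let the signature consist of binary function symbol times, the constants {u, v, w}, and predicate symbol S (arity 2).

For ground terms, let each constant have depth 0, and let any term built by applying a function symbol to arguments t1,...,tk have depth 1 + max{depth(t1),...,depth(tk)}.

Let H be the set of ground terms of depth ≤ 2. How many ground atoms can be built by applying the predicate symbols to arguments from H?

21609

First count ground terms of depth ≤ 2.
If N_k denotes the number of depth-≤k ground terms, the 3 constants give N_0 = 3, and each function symbol of arity r contributes N_{k-1}^r new terms at level k: N_k = 3 + N_{k-1}^2.
N_0 = 3
N_1 = 3 + 3^2 = 12
N_2 = 3 + 12^2 = 147
So |H| = 147.
Ground atoms are formed by filling each argument slot of a predicate with a term from H, so an r-ary predicate gives |H|^r atoms:
  S: 147^2 = 21609
Total ground atoms: 21609.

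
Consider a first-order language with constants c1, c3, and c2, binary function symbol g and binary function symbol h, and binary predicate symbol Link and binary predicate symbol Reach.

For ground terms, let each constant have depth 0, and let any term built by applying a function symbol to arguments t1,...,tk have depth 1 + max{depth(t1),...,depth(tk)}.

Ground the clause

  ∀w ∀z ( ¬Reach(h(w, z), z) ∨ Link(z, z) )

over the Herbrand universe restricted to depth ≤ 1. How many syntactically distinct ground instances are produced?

441

Ground terms of depth ≤ 1:
  Let N_k = |{terms of depth ≤ k}|. Then N_0 = 3 and N_k = 3 + N_{k-1}^2 + N_{k-1}^2 for k ≥ 1 (one summand per function symbol, arity giving the exponent).
  N_0 = 3
  N_1 = 3 + 3^2 + 3^2 = 21
So there are 21 ground terms available for substitution.
Each of w, z ranges independently over the available ground terms, and distinct assignments produce distinct instances.
Number of ground instances = 21^2 = 441.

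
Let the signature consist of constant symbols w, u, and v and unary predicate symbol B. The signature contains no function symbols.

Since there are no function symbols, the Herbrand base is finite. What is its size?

With no function symbols, the Herbrand universe is just the 3 constants.
Ground atoms per predicate: B: 3.
Herbrand base size = 3 = 3.

3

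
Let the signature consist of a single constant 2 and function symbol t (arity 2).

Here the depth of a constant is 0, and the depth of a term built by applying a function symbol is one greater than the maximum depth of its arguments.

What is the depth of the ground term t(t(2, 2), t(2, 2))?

depth(t(2, 2)) = 1 + max(0, 0) = 1
depth(t(t(2, 2), t(2, 2))) = 1 + max(1, 1) = 2

2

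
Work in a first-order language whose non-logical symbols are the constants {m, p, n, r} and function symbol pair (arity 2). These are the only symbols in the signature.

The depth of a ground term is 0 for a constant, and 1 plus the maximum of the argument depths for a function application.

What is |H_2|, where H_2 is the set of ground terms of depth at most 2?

404

Let N_k count ground terms of depth at most k. Each non-constant term of depth ≤ k is some function symbol applied to depth-≤(k−1) arguments, giving N_k = 4 + N_{k-1}^2.
N_0 = 4
N_1 = 4 + 4^2 = 20
N_2 = 4 + 20^2 = 404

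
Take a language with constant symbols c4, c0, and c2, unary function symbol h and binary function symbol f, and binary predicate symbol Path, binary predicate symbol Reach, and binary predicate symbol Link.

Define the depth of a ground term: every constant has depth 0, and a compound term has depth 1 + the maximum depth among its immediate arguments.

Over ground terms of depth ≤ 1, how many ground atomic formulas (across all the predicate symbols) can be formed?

675

First count ground terms of depth ≤ 1.
Let N_k = |{terms of depth ≤ k}|. Then N_0 = 3 and N_k = 3 + N_{k-1} + N_{k-1}^2 for k ≥ 1 (one summand per function symbol, arity giving the exponent).
N_0 = 3
N_1 = 3 + 3 + 3^2 = 15
So |H| = 15.
Ground atoms are formed by filling each argument slot of a predicate with a term from H, so an r-ary predicate gives |H|^r atoms:
  Path: 15^2 = 225;  Reach: 15^2 = 225;  Link: 15^2 = 225
Total ground atoms: 225 + 225 + 225 = 675.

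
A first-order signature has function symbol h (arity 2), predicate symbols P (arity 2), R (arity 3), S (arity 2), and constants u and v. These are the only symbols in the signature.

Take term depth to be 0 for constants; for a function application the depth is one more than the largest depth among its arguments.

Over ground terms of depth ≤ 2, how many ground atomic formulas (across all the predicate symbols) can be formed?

57760

First count ground terms of depth ≤ 2.
If N_k denotes the number of depth-≤k ground terms, the 2 constants give N_0 = 2, and each function symbol of arity r contributes N_{k-1}^r new terms at level k: N_k = 2 + N_{k-1}^2.
N_0 = 2
N_1 = 2 + 2^2 = 6
N_2 = 2 + 6^2 = 38
So |H| = 38.
A ground atom is a predicate applied to a tuple of terms from H, so the count is the sum over predicates of |H|^arity:
  P: 38^2 = 1444;  R: 38^3 = 54872;  S: 38^2 = 1444
Total ground atoms: 1444 + 54872 + 1444 = 57760.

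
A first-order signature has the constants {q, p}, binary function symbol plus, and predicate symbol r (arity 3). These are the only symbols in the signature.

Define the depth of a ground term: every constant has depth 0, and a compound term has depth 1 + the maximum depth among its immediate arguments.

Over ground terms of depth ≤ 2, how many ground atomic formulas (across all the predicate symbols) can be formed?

First count ground terms of depth ≤ 2.
Let N_k = |{terms of depth ≤ k}|. Then N_0 = 2 and N_k = 2 + N_{k-1}^2 for k ≥ 1 (one summand per function symbol, arity giving the exponent).
N_0 = 2
N_1 = 2 + 2^2 = 6
N_2 = 2 + 6^2 = 38
So |H| = 38.
Each predicate of arity r yields |H|^r ground atoms (one per choice of an r-tuple from H):
  r: 38^3 = 54872
Total ground atoms: 54872.

54872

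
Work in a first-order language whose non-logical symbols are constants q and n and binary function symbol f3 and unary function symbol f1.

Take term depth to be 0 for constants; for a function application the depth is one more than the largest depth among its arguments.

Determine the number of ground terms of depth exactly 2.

Let N_k count ground terms of depth at most k. Each non-constant term of depth ≤ k is some function symbol applied to depth-≤(k−1) arguments, giving N_k = 2 + N_{k-1}^2 + N_{k-1}.
N_0 = 2
N_1 = 2 + 2^2 + 2 = 8
N_2 = 2 + 8^2 + 8 = 74
Terms of depth exactly 2: N_2 − N_1 = 74 − 8 = 66.

66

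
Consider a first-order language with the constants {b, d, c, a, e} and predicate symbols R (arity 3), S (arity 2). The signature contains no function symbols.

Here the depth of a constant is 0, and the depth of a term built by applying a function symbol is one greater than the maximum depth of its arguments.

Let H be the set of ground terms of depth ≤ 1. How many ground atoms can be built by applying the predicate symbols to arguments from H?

First count ground terms of depth ≤ 1.
With no function symbols every ground term is a constant, so there are exactly 5 ground terms at every depth bound.
N_0 = 5
N_1 = 5
Explicitly: b, d, c, a, e.
So |H| = 5.
Each predicate of arity r yields |H|^r ground atoms (one per choice of an r-tuple from H):
  R: 5^3 = 125;  S: 5^2 = 25
Total ground atoms: 125 + 25 = 150.

150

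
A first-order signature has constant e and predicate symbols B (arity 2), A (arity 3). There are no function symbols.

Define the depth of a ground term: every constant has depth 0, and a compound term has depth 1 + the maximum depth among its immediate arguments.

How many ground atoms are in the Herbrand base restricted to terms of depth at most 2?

First count ground terms of depth ≤ 2.
With no function symbols every ground term is a constant, so there is exactly 1 ground term at every depth bound.
N_0 = 1
N_1 = 1
N_2 = 1
So |H| = 1.
Ground atoms are formed by filling each argument slot of a predicate with a term from H, so an r-ary predicate gives |H|^r atoms:
  B: 1^2 = 1;  A: 1^3 = 1
Total ground atoms: 1 + 1 = 2.

2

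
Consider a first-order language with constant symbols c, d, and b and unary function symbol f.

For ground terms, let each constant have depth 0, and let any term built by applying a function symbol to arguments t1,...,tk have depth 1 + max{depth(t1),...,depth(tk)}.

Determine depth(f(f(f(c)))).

depth(f(c)) = 1 + depth(c) = 1 + 0 = 1
depth(f(f(c))) = 1 + depth(f(c)) = 1 + 1 = 2
depth(f(f(f(c)))) = 1 + depth(f(f(c))) = 1 + 2 = 3

3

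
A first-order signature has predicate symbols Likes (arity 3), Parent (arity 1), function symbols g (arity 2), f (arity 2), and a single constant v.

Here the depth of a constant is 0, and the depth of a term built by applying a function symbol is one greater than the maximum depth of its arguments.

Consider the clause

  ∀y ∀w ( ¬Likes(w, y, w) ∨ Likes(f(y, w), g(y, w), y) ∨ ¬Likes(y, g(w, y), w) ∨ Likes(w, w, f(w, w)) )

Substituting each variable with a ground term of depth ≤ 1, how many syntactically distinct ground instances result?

Ground terms of depth ≤ 1:
  If N_k denotes the number of depth-≤k ground terms, the 1 constant gives N_0 = 1, and each function symbol of arity r contributes N_{k-1}^r new terms at level k: N_k = 1 + N_{k-1}^2 + N_{k-1}^2.
  N_0 = 1
  N_1 = 1 + 1^2 + 1^2 = 3
So there are 3 ground terms available for substitution.
Each of y, w ranges independently over the available ground terms, and distinct assignments produce distinct instances.
Number of ground instances = 3^2 = 9.

9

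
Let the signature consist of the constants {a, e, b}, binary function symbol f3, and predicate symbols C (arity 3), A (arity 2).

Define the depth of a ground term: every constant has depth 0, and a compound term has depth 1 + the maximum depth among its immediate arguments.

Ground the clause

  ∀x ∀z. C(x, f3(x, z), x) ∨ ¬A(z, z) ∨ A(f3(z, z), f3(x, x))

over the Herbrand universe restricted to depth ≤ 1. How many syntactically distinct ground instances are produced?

144

Ground terms of depth ≤ 1:
  Count level by level. With function symbols f3/2, the terms of depth ≤ k are the 3 constants together with each function applied to depth-≤(k−1) tuples, so N_k = 3 + N_{k-1}^2.
  N_0 = 3
  N_1 = 3 + 3^2 = 12
  Explicitly: a, e, b, f3(a, a), f3(a, e), f3(a, b), f3(e, a), f3(e, e), f3(e, b), f3(b, a), f3(b, e), f3(b, b).
So there are 12 ground terms available for substitution.
There are 2 variables to instantiate (x, z), each occurring in at least one literal, so different choices give different ground instances.
Number of ground instances = 12^2 = 144.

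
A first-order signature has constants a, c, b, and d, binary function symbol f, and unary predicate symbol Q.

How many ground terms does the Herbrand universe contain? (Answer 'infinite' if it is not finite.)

infinite

The signature has at least one function symbol (f, arity 2) and at least one constant (a).
Iterating f gives infinitely many distinct ground terms: a, f(a, a), f(f(a, a), f(a, a)), ...
So the Herbrand universe is infinite.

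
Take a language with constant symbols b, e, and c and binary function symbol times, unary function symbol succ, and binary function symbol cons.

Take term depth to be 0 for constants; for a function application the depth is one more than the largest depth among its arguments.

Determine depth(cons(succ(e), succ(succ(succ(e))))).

depth(succ(e)) = 1 + depth(e) = 1 + 0 = 1
depth(succ(succ(e))) = 1 + depth(succ(e)) = 1 + 1 = 2
depth(succ(succ(succ(e)))) = 1 + depth(succ(succ(e))) = 1 + 2 = 3
depth(cons(succ(e), succ(succ(succ(e))))) = 1 + max(1, 3) = 4

4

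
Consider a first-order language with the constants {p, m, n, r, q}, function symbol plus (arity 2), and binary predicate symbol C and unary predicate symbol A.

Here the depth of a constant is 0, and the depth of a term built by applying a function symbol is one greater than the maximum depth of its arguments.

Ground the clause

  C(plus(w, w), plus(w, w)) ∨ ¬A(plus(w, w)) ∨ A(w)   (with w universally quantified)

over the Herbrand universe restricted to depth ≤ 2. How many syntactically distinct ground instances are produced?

905

Ground terms of depth ≤ 2:
  Let N_k count ground terms of depth at most k. Each non-constant term of depth ≤ k is some function symbol applied to depth-≤(k−1) arguments, giving N_k = 5 + N_{k-1}^2.
  N_0 = 5
  N_1 = 5 + 5^2 = 30
  N_2 = 5 + 30^2 = 905
So there are 905 ground terms available for substitution.
There is 1 variable to instantiate (w),  occurring in at least one literal, so different choices give different ground instances.
Number of ground instances = 905.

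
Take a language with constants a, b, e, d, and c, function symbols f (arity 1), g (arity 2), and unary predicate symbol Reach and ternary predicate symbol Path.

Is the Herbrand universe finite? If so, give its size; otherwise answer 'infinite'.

infinite

The signature has at least one function symbol (f, arity 1) and at least one constant (a).
Iterating f gives infinitely many distinct ground terms: a, f(a), f(f(a)), ...
So the Herbrand universe is infinite.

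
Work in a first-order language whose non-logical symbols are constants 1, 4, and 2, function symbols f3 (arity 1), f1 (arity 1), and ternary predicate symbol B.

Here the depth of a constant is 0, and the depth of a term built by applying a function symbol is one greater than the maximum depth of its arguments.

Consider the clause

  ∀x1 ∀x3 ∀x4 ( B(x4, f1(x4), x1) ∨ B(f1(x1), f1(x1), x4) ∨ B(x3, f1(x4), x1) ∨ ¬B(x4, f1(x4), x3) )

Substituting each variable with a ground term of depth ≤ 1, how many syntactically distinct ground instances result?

Ground terms of depth ≤ 1:
  Write N_k for the number of ground terms of depth ≤ k. A term of depth ≤ k is either a constant or a function symbol applied to arguments of depth ≤ k−1, so N_k = 3 + N_{k-1} + N_{k-1}.
  N_0 = 3
  N_1 = 3 + 3 + 3 = 9
  Explicitly: 1, 4, 2, f3(1), f3(4), f3(2), f1(1), f1(4), f1(2).
So there are 9 ground terms available for substitution.
The clause has 3 distinct variables (x1, x3, x4), each appearing in the body. In the free term algebra distinct substitutions yield syntactically distinct ground instances.
Number of ground instances = 9^3 = 729.

729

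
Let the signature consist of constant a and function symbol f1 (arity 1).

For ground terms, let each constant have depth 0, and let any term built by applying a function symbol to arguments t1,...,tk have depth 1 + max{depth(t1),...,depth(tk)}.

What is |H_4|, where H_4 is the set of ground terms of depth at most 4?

5

Let N_k count ground terms of depth at most k. Each non-constant term of depth ≤ k is some function symbol applied to depth-≤(k−1) arguments, giving N_k = 1 + N_{k-1}.
N_0 = 1
N_1 = 1 + 1 = 2
N_2 = 1 + 2 = 3
N_3 = 1 + 3 = 4
N_4 = 1 + 4 = 5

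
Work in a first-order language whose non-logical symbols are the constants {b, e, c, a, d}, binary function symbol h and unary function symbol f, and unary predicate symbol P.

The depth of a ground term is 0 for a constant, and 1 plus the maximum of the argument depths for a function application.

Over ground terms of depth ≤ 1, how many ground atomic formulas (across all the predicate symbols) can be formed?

First count ground terms of depth ≤ 1.
Write N_k for the number of ground terms of depth ≤ k. A term of depth ≤ k is either a constant or a function symbol applied to arguments of depth ≤ k−1, so N_k = 5 + N_{k-1}^2 + N_{k-1}.
N_0 = 5
N_1 = 5 + 5^2 + 5 = 35
So |H| = 35.
A ground atom is a predicate applied to a tuple of terms from H, so the count is the sum over predicates of |H|^arity:
  P: 35
Total ground atoms: 35.

35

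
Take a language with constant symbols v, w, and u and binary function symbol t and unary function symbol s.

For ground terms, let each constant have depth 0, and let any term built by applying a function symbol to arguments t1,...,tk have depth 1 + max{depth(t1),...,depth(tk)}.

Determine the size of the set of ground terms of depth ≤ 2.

Count level by level. With function symbols t/2, s/1, the terms of depth ≤ k are the 3 constants together with each function applied to depth-≤(k−1) tuples, so N_k = 3 + N_{k-1}^2 + N_{k-1}.
N_0 = 3
N_1 = 3 + 3^2 + 3 = 15
N_2 = 3 + 15^2 + 15 = 243

243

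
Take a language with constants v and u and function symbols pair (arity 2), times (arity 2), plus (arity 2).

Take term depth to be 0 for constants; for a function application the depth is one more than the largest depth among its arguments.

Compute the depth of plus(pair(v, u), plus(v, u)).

depth(pair(v, u)) = 1 + max(0, 0) = 1
depth(plus(v, u)) = 1 + max(0, 0) = 1
depth(plus(pair(v, u), plus(v, u))) = 1 + max(1, 1) = 2

2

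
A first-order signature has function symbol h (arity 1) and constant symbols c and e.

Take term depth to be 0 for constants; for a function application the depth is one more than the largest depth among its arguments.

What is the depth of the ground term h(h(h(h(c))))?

4

depth(h(c)) = 1 + depth(c) = 1 + 0 = 1
depth(h(h(c))) = 1 + depth(h(c)) = 1 + 1 = 2
depth(h(h(h(c)))) = 1 + depth(h(h(c))) = 1 + 2 = 3
depth(h(h(h(h(c))))) = 1 + depth(h(h(h(c)))) = 1 + 3 = 4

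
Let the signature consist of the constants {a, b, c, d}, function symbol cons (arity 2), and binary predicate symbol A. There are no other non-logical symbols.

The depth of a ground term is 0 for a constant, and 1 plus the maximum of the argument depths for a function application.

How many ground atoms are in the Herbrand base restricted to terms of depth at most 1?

400

First count ground terms of depth ≤ 1.
Let N_k count ground terms of depth at most k. Each non-constant term of depth ≤ k is some function symbol applied to depth-≤(k−1) arguments, giving N_k = 4 + N_{k-1}^2.
N_0 = 4
N_1 = 4 + 4^2 = 20
So |H| = 20.
Ground atoms are formed by filling each argument slot of a predicate with a term from H, so an r-ary predicate gives |H|^r atoms:
  A: 20^2 = 400
Total ground atoms: 400.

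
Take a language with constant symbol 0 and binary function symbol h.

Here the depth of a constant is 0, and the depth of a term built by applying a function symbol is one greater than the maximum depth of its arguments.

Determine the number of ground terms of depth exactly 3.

21

Count level by level. With function symbols h/2, the terms of depth ≤ k are the 1 constant together with each function applied to depth-≤(k−1) tuples, so N_k = 1 + N_{k-1}^2.
N_0 = 1
N_1 = 1 + 1^2 = 2
N_2 = 1 + 2^2 = 5
N_3 = 1 + 5^2 = 26
Terms of depth exactly 3: N_3 − N_2 = 26 − 5 = 21.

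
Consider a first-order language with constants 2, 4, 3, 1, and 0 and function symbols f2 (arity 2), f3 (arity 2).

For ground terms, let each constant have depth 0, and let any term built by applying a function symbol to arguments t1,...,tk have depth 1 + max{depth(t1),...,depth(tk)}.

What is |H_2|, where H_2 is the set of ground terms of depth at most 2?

6055

Let N_k count ground terms of depth at most k. Each non-constant term of depth ≤ k is some function symbol applied to depth-≤(k−1) arguments, giving N_k = 5 + N_{k-1}^2 + N_{k-1}^2.
N_0 = 5
N_1 = 5 + 5^2 + 5^2 = 55
N_2 = 5 + 55^2 + 55^2 = 6055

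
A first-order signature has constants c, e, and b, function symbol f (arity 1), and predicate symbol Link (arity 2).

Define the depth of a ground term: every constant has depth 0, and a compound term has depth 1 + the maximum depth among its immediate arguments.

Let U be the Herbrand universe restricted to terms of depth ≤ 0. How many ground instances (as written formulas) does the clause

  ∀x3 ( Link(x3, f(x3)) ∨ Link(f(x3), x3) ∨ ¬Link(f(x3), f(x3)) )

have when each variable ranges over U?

3

Ground terms of depth ≤ 0:
  Count level by level. With function symbols f/1, the terms of depth ≤ k are the 3 constants together with each function applied to depth-≤(k−1) tuples, so N_k = 3 + N_{k-1}.
  N_0 = 3
  Explicitly: c, e, b.
So there are 3 ground terms available for substitution.
The clause has 1 distinct variable (x3), which appears in the body. In the free term algebra distinct substitutions yield syntactically distinct ground instances.
Number of ground instances = 3.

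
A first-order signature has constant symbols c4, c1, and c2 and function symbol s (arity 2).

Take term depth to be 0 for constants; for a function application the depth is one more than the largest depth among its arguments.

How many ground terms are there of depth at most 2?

147

Let N_k count ground terms of depth at most k. Each non-constant term of depth ≤ k is some function symbol applied to depth-≤(k−1) arguments, giving N_k = 3 + N_{k-1}^2.
N_0 = 3
N_1 = 3 + 3^2 = 12
N_2 = 3 + 12^2 = 147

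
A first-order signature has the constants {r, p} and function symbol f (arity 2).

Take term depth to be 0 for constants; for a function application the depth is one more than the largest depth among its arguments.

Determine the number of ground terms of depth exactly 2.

Let N_k = |{terms of depth ≤ k}|. Then N_0 = 2 and N_k = 2 + N_{k-1}^2 for k ≥ 1 (one summand per function symbol, arity giving the exponent).
N_0 = 2
N_1 = 2 + 2^2 = 6
N_2 = 2 + 6^2 = 38
Terms of depth exactly 2: N_2 − N_1 = 38 − 6 = 32.

32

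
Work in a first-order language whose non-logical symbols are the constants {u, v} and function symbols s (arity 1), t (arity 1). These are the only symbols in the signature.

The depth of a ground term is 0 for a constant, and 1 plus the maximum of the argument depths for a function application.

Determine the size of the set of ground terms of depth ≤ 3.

30

Write N_k for the number of ground terms of depth ≤ k. A term of depth ≤ k is either a constant or a function symbol applied to arguments of depth ≤ k−1, so N_k = 2 + N_{k-1} + N_{k-1}.
N_0 = 2
N_1 = 2 + 2 + 2 = 6
N_2 = 2 + 6 + 6 = 14
N_3 = 2 + 14 + 14 = 30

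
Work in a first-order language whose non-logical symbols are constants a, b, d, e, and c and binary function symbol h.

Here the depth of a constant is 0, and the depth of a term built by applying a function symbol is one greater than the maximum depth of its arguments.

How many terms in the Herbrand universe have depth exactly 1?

Write N_k for the number of ground terms of depth ≤ k. A term of depth ≤ k is either a constant or a function symbol applied to arguments of depth ≤ k−1, so N_k = 5 + N_{k-1}^2.
N_0 = 5
N_1 = 5 + 5^2 = 30
Terms of depth exactly 1: N_1 − N_0 = 30 − 5 = 25.

25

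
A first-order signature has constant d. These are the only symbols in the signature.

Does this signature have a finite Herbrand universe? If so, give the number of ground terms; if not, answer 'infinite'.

1

There are no function symbols, so the only ground term is the single constant.
The Herbrand universe is {d}, finite with 1 element.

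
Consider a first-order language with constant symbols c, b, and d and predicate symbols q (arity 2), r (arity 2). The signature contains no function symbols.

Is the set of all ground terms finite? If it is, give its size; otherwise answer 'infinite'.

3

There are no function symbols, so every ground term is one of the 3 constants.
The Herbrand universe is {c, b, d}, which is finite with 3 elements.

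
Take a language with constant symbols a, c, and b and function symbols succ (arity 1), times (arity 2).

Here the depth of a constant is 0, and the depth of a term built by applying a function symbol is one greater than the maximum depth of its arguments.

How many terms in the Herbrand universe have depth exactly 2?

228

If N_k denotes the number of depth-≤k ground terms, the 3 constants give N_0 = 3, and each function symbol of arity r contributes N_{k-1}^r new terms at level k: N_k = 3 + N_{k-1} + N_{k-1}^2.
N_0 = 3
N_1 = 3 + 3 + 3^2 = 15
N_2 = 3 + 15 + 15^2 = 243
Terms of depth exactly 2: N_2 − N_1 = 243 − 15 = 228.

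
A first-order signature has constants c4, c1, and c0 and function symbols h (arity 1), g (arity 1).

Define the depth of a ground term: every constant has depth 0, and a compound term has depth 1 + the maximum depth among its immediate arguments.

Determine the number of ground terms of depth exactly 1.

If N_k denotes the number of depth-≤k ground terms, the 3 constants give N_0 = 3, and each function symbol of arity r contributes N_{k-1}^r new terms at level k: N_k = 3 + N_{k-1} + N_{k-1}.
N_0 = 3
N_1 = 3 + 3 + 3 = 9
Terms of depth exactly 1: N_1 − N_0 = 9 − 3 = 6.

6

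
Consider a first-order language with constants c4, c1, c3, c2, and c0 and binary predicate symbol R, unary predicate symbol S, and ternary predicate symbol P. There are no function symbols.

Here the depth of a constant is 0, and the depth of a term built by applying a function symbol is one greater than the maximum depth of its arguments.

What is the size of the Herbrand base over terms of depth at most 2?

155

First count ground terms of depth ≤ 2.
With no function symbols every ground term is a constant, so there are exactly 5 ground terms at every depth bound.
N_0 = 5
N_1 = 5
N_2 = 5
So |H| = 5.
A ground atom is a predicate applied to a tuple of terms from H, so the count is the sum over predicates of |H|^arity:
  R: 5^2 = 25;  S: 5;  P: 5^3 = 125
Total ground atoms: 25 + 5 + 125 = 155.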